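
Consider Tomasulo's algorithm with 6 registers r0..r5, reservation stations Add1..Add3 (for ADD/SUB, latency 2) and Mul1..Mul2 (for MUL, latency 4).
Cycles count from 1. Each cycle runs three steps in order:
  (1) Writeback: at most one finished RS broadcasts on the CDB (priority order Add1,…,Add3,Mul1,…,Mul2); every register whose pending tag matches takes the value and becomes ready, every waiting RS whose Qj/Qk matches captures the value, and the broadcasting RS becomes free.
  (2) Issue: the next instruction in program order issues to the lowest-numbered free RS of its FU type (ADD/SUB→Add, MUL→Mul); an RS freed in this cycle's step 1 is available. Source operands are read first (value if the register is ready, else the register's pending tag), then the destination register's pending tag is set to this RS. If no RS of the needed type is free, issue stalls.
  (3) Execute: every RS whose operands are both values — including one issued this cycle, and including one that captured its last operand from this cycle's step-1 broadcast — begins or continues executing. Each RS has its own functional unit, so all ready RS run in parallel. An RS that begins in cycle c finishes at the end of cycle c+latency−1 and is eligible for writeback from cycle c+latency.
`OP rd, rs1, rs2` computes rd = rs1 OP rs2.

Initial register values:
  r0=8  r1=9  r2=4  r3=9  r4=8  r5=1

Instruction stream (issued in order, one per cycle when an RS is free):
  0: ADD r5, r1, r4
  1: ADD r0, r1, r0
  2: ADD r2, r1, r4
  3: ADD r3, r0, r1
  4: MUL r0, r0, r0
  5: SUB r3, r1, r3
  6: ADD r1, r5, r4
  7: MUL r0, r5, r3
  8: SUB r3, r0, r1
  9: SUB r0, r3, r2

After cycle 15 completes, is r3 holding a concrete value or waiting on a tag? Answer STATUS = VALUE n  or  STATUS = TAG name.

  c1: issue ADD r5<-Add1  regs: r0:8,r1:9,r2:4,r3:9,r4:8,r5:Add1
  c2: issue ADD r0<-Add2  regs: r0:Add2,r1:9,r2:4,r3:9,r4:8,r5:Add1
  c3: CDB Add1=17; issue ADD r2<-Add1  regs: r0:Add2,r1:9,r2:Add1,r3:9,r4:8,r5:17
  c4: CDB Add2=17; issue ADD r3<-Add2  regs: r0:17,r1:9,r2:Add1,r3:Add2,r4:8,r5:17
  c5: CDB Add1=17; issue MUL r0<-Mul1  regs: r0:Mul1,r1:9,r2:17,r3:Add2,r4:8,r5:17
  c6: CDB Add2=26; issue SUB r3<-Add1  regs: r0:Mul1,r1:9,r2:17,r3:Add1,r4:8,r5:17
  c7: issue ADD r1<-Add2  regs: r0:Mul1,r1:Add2,r2:17,r3:Add1,r4:8,r5:17
  c8: CDB Add1=-17; issue MUL r0<-Mul2  regs: r0:Mul2,r1:Add2,r2:17,r3:-17,r4:8,r5:17
  c9: CDB Add2=25; issue SUB r3<-Add1  regs: r0:Mul2,r1:25,r2:17,r3:Add1,r4:8,r5:17
  c10: CDB Mul1=289; issue SUB r0<-Add2  regs: r0:Add2,r1:25,r2:17,r3:Add1,r4:8,r5:17
  c11: -  regs: r0:Add2,r1:25,r2:17,r3:Add1,r4:8,r5:17
  c12: CDB Mul2=-289  regs: r0:Add2,r1:25,r2:17,r3:Add1,r4:8,r5:17
  c13: -  regs: r0:Add2,r1:25,r2:17,r3:Add1,r4:8,r5:17
  c14: CDB Add1=-314  regs: r0:Add2,r1:25,r2:17,r3:-314,r4:8,r5:17
  c15: -  regs: r0:Add2,r1:25,r2:17,r3:-314,r4:8,r5:17

STATUS = VALUE -314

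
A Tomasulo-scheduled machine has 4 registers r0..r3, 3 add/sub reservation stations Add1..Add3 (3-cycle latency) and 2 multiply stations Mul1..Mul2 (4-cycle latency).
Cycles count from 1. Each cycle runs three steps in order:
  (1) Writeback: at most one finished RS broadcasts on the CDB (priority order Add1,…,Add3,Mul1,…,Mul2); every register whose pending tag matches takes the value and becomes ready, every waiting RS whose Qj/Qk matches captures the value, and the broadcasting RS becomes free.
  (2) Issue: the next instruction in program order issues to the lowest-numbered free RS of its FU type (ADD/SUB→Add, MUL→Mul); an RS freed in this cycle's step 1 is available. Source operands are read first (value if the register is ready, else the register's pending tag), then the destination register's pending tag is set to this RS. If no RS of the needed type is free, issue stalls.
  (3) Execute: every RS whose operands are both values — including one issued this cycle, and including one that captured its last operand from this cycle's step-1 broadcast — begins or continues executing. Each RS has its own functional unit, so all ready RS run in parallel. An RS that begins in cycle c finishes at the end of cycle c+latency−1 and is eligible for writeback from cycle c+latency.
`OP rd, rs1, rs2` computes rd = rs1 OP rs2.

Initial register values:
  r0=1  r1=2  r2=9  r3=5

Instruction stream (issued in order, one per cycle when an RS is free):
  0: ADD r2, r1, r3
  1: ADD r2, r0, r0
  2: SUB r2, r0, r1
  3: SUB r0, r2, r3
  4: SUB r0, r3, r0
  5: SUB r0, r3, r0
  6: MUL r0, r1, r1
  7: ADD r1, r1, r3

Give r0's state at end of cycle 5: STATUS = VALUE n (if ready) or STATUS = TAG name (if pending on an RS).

STATUS = TAG Add2

  c1: issue ADD r2<-Add1  regs: r0:1,r1:2,r2:Add1,r3:5
  c2: issue ADD r2<-Add2  regs: r0:1,r1:2,r2:Add2,r3:5
  c3: issue SUB r2<-Add3  regs: r0:1,r1:2,r2:Add3,r3:5
  c4: CDB Add1=7; issue SUB r0<-Add1  regs: r0:Add1,r1:2,r2:Add3,r3:5
  c5: CDB Add2=2; issue SUB r0<-Add2  regs: r0:Add2,r1:2,r2:Add3,r3:5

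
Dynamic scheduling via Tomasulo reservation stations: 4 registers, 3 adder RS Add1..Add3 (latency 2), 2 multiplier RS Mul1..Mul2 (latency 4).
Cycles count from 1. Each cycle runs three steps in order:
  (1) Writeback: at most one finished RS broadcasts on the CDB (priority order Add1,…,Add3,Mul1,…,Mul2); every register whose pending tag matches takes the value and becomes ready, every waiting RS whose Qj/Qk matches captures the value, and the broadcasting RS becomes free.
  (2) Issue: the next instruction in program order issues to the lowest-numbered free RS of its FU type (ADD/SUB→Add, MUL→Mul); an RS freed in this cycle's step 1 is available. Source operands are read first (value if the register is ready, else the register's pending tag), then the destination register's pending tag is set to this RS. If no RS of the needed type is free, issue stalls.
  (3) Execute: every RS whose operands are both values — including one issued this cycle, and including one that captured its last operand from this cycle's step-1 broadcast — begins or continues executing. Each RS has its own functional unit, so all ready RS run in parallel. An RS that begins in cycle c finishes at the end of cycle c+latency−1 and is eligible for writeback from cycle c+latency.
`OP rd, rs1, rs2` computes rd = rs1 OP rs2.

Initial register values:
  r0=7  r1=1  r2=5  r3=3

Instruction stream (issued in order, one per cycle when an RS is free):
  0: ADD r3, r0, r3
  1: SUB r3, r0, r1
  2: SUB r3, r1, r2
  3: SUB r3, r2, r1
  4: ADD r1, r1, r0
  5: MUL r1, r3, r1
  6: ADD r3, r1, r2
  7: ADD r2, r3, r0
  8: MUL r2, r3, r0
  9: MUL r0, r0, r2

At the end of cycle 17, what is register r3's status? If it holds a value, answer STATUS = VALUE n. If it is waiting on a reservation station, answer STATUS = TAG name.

STATUS = VALUE 37

cycle 1: issue ADD r3<-Add1 // r0:7,r1:1,r2:5,r3:Add1
cycle 2: issue SUB r3<-Add2 // r0:7,r1:1,r2:5,r3:Add2
cycle 3: CDB Add1=10; issue SUB r3<-Add1 // r0:7,r1:1,r2:5,r3:Add1
cycle 4: CDB Add2=6; issue SUB r3<-Add2 // r0:7,r1:1,r2:5,r3:Add2
cycle 5: CDB Add1=-4; issue ADD r1<-Add1 // r0:7,r1:Add1,r2:5,r3:Add2
cycle 6: CDB Add2=4; issue MUL r1<-Mul1 // r0:7,r1:Mul1,r2:5,r3:4
cycle 7: CDB Add1=8; issue ADD r3<-Add1 // r0:7,r1:Mul1,r2:5,r3:Add1
cycle 8: issue ADD r2<-Add2 // r0:7,r1:Mul1,r2:Add2,r3:Add1
cycle 9: issue MUL r2<-Mul2 // r0:7,r1:Mul1,r2:Mul2,r3:Add1
cycle 10: stall // r0:7,r1:Mul1,r2:Mul2,r3:Add1
cycle 11: CDB Mul1=32; issue MUL r0<-Mul1 // r0:Mul1,r1:32,r2:Mul2,r3:Add1
cycle 12: - // r0:Mul1,r1:32,r2:Mul2,r3:Add1
cycle 13: CDB Add1=37 // r0:Mul1,r1:32,r2:Mul2,r3:37
cycle 14: - // r0:Mul1,r1:32,r2:Mul2,r3:37
cycle 15: CDB Add2=44 // r0:Mul1,r1:32,r2:Mul2,r3:37
cycle 16: - // r0:Mul1,r1:32,r2:Mul2,r3:37
cycle 17: CDB Mul2=259 // r0:Mul1,r1:32,r2:259,r3:37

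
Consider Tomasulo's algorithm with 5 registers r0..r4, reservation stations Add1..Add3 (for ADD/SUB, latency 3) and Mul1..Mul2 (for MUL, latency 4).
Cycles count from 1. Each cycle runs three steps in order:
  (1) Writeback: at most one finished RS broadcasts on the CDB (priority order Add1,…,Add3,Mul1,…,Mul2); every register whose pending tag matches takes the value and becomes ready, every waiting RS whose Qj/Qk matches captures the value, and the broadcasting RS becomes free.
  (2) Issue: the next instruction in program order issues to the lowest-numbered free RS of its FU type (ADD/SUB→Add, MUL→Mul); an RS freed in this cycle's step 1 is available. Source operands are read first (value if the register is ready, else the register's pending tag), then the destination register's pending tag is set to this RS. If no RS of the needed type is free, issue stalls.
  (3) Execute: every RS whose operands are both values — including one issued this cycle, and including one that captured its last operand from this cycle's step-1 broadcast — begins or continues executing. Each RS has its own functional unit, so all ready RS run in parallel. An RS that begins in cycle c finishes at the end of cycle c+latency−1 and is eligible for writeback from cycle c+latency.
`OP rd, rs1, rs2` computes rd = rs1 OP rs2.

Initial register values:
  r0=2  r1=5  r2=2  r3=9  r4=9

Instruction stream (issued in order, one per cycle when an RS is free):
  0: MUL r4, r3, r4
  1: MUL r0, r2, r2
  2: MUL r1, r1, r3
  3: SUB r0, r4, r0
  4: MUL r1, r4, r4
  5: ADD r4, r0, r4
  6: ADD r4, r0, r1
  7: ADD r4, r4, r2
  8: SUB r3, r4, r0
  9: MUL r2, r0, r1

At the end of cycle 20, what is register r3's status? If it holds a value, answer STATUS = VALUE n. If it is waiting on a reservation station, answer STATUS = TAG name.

cycle 1: issue MUL r4<-Mul1 // r0:2,r1:5,r2:2,r3:9,r4:Mul1
cycle 2: issue MUL r0<-Mul2 // r0:Mul2,r1:5,r2:2,r3:9,r4:Mul1
cycle 3: stall // r0:Mul2,r1:5,r2:2,r3:9,r4:Mul1
cycle 4: stall // r0:Mul2,r1:5,r2:2,r3:9,r4:Mul1
cycle 5: CDB Mul1=81; issue MUL r1<-Mul1 // r0:Mul2,r1:Mul1,r2:2,r3:9,r4:81
cycle 6: CDB Mul2=4; issue SUB r0<-Add1 // r0:Add1,r1:Mul1,r2:2,r3:9,r4:81
cycle 7: issue MUL r1<-Mul2 // r0:Add1,r1:Mul2,r2:2,r3:9,r4:81
cycle 8: issue ADD r4<-Add2 // r0:Add1,r1:Mul2,r2:2,r3:9,r4:Add2
cycle 9: CDB Add1=77; issue ADD r4<-Add1 // r0:77,r1:Mul2,r2:2,r3:9,r4:Add1
cycle 10: CDB Mul1=45; issue ADD r4<-Add3 // r0:77,r1:Mul2,r2:2,r3:9,r4:Add3
cycle 11: CDB Mul2=6561; stall // r0:77,r1:6561,r2:2,r3:9,r4:Add3
cycle 12: CDB Add2=158; issue SUB r3<-Add2 // r0:77,r1:6561,r2:2,r3:Add2,r4:Add3
cycle 13: issue MUL r2<-Mul1 // r0:77,r1:6561,r2:Mul1,r3:Add2,r4:Add3
cycle 14: CDB Add1=6638 // r0:77,r1:6561,r2:Mul1,r3:Add2,r4:Add3
cycle 15: - // r0:77,r1:6561,r2:Mul1,r3:Add2,r4:Add3
cycle 16: - // r0:77,r1:6561,r2:Mul1,r3:Add2,r4:Add3
cycle 17: CDB Add3=6640 // r0:77,r1:6561,r2:Mul1,r3:Add2,r4:6640
cycle 18: CDB Mul1=505197 // r0:77,r1:6561,r2:505197,r3:Add2,r4:6640
cycle 19: - // r0:77,r1:6561,r2:505197,r3:Add2,r4:6640
cycle 20: CDB Add2=6563 // r0:77,r1:6561,r2:505197,r3:6563,r4:6640

STATUS = VALUE 6563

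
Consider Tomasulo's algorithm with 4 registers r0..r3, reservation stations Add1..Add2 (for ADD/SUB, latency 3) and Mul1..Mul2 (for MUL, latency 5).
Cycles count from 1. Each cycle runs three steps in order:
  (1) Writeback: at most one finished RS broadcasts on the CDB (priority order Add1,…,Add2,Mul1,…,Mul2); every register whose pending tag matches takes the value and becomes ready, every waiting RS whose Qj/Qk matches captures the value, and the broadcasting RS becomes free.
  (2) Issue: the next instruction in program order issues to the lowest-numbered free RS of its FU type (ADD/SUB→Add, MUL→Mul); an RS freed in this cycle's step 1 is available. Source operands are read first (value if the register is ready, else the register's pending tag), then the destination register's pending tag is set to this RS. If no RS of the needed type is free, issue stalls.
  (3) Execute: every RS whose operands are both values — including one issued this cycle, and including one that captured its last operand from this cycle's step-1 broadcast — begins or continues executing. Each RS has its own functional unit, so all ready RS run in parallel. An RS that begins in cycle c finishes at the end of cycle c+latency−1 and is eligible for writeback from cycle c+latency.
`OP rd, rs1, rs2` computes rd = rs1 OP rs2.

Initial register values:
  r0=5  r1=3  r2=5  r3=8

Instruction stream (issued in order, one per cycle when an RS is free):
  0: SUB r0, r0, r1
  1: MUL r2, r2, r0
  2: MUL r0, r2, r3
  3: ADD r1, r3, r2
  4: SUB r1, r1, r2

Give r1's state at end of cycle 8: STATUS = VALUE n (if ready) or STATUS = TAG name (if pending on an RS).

c1: issue SUB r0<-Add1 | r0:Add1,r1:3,r2:5,r3:8
c2: issue MUL r2<-Mul1 | r0:Add1,r1:3,r2:Mul1,r3:8
c3: issue MUL r0<-Mul2 | r0:Mul2,r1:3,r2:Mul1,r3:8
c4: CDB Add1=2; issue ADD r1<-Add1 | r0:Mul2,r1:Add1,r2:Mul1,r3:8
c5: issue SUB r1<-Add2 | r0:Mul2,r1:Add2,r2:Mul1,r3:8
c6: - | r0:Mul2,r1:Add2,r2:Mul1,r3:8
c7: - | r0:Mul2,r1:Add2,r2:Mul1,r3:8
c8: - | r0:Mul2,r1:Add2,r2:Mul1,r3:8

STATUS = TAG Add2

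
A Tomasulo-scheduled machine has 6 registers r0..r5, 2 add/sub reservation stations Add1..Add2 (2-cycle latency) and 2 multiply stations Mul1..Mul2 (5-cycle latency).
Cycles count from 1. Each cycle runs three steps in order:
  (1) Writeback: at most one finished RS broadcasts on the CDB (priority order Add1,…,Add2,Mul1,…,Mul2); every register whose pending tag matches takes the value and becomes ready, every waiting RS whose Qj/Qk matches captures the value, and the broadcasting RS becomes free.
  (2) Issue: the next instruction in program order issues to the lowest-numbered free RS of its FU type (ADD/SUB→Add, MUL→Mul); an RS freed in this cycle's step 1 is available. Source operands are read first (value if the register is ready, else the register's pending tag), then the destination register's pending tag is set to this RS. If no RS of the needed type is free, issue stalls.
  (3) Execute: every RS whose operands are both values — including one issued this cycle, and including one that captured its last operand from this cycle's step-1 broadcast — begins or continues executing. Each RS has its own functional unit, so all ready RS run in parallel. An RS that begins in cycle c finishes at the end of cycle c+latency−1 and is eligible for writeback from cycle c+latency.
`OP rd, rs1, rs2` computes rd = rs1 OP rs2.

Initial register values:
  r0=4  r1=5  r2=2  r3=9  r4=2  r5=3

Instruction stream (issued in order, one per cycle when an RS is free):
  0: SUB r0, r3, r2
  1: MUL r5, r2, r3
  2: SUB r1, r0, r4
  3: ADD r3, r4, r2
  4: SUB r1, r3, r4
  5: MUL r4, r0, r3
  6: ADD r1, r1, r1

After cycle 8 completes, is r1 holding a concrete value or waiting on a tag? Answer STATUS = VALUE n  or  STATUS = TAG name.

STATUS = TAG Add2

cycle 1: issue SUB r0<-Add1 // r0:Add1,r1:5,r2:2,r3:9,r4:2,r5:3
cycle 2: issue MUL r5<-Mul1 // r0:Add1,r1:5,r2:2,r3:9,r4:2,r5:Mul1
cycle 3: CDB Add1=7; issue SUB r1<-Add1 // r0:7,r1:Add1,r2:2,r3:9,r4:2,r5:Mul1
cycle 4: issue ADD r3<-Add2 // r0:7,r1:Add1,r2:2,r3:Add2,r4:2,r5:Mul1
cycle 5: CDB Add1=5; issue SUB r1<-Add1 // r0:7,r1:Add1,r2:2,r3:Add2,r4:2,r5:Mul1
cycle 6: CDB Add2=4; issue MUL r4<-Mul2 // r0:7,r1:Add1,r2:2,r3:4,r4:Mul2,r5:Mul1
cycle 7: CDB Mul1=18; issue ADD r1<-Add2 // r0:7,r1:Add2,r2:2,r3:4,r4:Mul2,r5:18
cycle 8: CDB Add1=2 // r0:7,r1:Add2,r2:2,r3:4,r4:Mul2,r5:18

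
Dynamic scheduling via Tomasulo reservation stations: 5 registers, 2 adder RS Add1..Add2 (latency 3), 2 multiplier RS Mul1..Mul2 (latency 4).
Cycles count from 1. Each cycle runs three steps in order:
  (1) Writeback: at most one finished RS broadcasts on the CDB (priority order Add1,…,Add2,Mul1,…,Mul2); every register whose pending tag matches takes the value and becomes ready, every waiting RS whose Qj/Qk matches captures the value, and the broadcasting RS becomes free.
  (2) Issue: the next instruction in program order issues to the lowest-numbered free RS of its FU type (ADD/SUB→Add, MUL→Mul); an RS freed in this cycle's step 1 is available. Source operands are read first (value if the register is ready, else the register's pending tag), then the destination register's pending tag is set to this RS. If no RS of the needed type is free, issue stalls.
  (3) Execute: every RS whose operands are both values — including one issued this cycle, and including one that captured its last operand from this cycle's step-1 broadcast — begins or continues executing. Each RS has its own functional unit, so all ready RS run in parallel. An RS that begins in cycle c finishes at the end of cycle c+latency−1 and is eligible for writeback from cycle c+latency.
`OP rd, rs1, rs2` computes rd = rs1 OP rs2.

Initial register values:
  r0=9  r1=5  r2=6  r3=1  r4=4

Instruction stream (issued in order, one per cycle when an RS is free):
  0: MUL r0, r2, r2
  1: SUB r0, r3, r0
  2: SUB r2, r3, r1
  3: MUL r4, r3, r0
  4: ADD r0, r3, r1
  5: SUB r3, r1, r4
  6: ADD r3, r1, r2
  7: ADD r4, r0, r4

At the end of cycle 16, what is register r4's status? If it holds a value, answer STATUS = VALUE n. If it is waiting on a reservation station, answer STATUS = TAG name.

cycle 1: issue MUL r0<-Mul1 // r0:Mul1,r1:5,r2:6,r3:1,r4:4
cycle 2: issue SUB r0<-Add1 // r0:Add1,r1:5,r2:6,r3:1,r4:4
cycle 3: issue SUB r2<-Add2 // r0:Add1,r1:5,r2:Add2,r3:1,r4:4
cycle 4: issue MUL r4<-Mul2 // r0:Add1,r1:5,r2:Add2,r3:1,r4:Mul2
cycle 5: CDB Mul1=36; stall // r0:Add1,r1:5,r2:Add2,r3:1,r4:Mul2
cycle 6: CDB Add2=-4; issue ADD r0<-Add2 // r0:Add2,r1:5,r2:-4,r3:1,r4:Mul2
cycle 7: stall // r0:Add2,r1:5,r2:-4,r3:1,r4:Mul2
cycle 8: CDB Add1=-35; issue SUB r3<-Add1 // r0:Add2,r1:5,r2:-4,r3:Add1,r4:Mul2
cycle 9: CDB Add2=6; issue ADD r3<-Add2 // r0:6,r1:5,r2:-4,r3:Add2,r4:Mul2
cycle 10: stall // r0:6,r1:5,r2:-4,r3:Add2,r4:Mul2
cycle 11: stall // r0:6,r1:5,r2:-4,r3:Add2,r4:Mul2
cycle 12: CDB Add2=1; issue ADD r4<-Add2 // r0:6,r1:5,r2:-4,r3:1,r4:Add2
cycle 13: CDB Mul2=-35 // r0:6,r1:5,r2:-4,r3:1,r4:Add2
cycle 14: - // r0:6,r1:5,r2:-4,r3:1,r4:Add2
cycle 15: - // r0:6,r1:5,r2:-4,r3:1,r4:Add2
cycle 16: CDB Add1=40 // r0:6,r1:5,r2:-4,r3:1,r4:Add2

STATUS = TAG Add2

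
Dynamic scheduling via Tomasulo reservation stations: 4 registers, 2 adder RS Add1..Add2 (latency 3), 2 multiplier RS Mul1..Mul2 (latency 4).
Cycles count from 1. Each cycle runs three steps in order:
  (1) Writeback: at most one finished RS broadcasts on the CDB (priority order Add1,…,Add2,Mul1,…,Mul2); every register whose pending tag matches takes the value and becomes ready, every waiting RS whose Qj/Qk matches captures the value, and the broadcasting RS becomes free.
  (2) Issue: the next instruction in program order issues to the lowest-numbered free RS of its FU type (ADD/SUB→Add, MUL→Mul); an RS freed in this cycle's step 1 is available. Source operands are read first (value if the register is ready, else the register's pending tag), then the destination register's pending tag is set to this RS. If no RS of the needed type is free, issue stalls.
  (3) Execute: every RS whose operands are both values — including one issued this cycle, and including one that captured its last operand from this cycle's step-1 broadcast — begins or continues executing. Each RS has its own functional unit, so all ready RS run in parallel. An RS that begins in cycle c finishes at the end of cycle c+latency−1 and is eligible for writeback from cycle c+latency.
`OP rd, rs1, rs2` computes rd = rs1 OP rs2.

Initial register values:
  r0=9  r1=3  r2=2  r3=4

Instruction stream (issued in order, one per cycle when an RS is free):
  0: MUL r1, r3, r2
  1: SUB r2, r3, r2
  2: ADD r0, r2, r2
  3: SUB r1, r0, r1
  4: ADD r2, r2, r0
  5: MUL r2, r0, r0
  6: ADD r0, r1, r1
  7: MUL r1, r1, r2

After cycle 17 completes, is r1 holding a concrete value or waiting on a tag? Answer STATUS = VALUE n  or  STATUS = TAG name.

STATUS = VALUE -64

cycle 1: issue MUL r1<-Mul1 // r0:9,r1:Mul1,r2:2,r3:4
cycle 2: issue SUB r2<-Add1 // r0:9,r1:Mul1,r2:Add1,r3:4
cycle 3: issue ADD r0<-Add2 // r0:Add2,r1:Mul1,r2:Add1,r3:4
cycle 4: stall // r0:Add2,r1:Mul1,r2:Add1,r3:4
cycle 5: CDB Add1=2; issue SUB r1<-Add1 // r0:Add2,r1:Add1,r2:2,r3:4
cycle 6: CDB Mul1=8; stall // r0:Add2,r1:Add1,r2:2,r3:4
cycle 7: stall // r0:Add2,r1:Add1,r2:2,r3:4
cycle 8: CDB Add2=4; issue ADD r2<-Add2 // r0:4,r1:Add1,r2:Add2,r3:4
cycle 9: issue MUL r2<-Mul1 // r0:4,r1:Add1,r2:Mul1,r3:4
cycle 10: stall // r0:4,r1:Add1,r2:Mul1,r3:4
cycle 11: CDB Add1=-4; issue ADD r0<-Add1 // r0:Add1,r1:-4,r2:Mul1,r3:4
cycle 12: CDB Add2=6; issue MUL r1<-Mul2 // r0:Add1,r1:Mul2,r2:Mul1,r3:4
cycle 13: CDB Mul1=16 // r0:Add1,r1:Mul2,r2:16,r3:4
cycle 14: CDB Add1=-8 // r0:-8,r1:Mul2,r2:16,r3:4
cycle 15: - // r0:-8,r1:Mul2,r2:16,r3:4
cycle 16: - // r0:-8,r1:Mul2,r2:16,r3:4
cycle 17: CDB Mul2=-64 // r0:-8,r1:-64,r2:16,r3:4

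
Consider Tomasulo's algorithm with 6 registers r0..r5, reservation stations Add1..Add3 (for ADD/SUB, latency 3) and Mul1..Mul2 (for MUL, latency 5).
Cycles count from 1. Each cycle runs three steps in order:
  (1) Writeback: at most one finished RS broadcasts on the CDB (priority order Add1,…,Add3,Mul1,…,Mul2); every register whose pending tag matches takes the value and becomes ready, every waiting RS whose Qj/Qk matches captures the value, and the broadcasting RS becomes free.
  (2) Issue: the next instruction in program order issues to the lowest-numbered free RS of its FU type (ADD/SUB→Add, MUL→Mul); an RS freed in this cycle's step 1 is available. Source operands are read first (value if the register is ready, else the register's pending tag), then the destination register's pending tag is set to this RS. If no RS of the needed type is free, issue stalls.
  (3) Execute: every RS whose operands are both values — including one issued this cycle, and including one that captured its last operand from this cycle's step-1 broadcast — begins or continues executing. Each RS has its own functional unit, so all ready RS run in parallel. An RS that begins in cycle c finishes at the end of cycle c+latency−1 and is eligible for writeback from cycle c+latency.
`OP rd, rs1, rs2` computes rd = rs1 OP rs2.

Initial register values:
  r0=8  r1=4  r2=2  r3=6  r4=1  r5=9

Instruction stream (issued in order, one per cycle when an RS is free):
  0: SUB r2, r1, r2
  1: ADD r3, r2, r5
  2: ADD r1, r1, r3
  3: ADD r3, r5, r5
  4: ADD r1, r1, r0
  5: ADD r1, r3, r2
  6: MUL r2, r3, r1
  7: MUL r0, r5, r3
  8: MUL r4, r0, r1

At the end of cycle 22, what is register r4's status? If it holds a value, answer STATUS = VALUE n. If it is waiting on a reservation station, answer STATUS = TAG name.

c1: issue SUB r2<-Add1 | r0:8,r1:4,r2:Add1,r3:6,r4:1,r5:9
c2: issue ADD r3<-Add2 | r0:8,r1:4,r2:Add1,r3:Add2,r4:1,r5:9
c3: issue ADD r1<-Add3 | r0:8,r1:Add3,r2:Add1,r3:Add2,r4:1,r5:9
c4: CDB Add1=2; issue ADD r3<-Add1 | r0:8,r1:Add3,r2:2,r3:Add1,r4:1,r5:9
c5: stall | r0:8,r1:Add3,r2:2,r3:Add1,r4:1,r5:9
c6: stall | r0:8,r1:Add3,r2:2,r3:Add1,r4:1,r5:9
c7: CDB Add1=18; issue ADD r1<-Add1 | r0:8,r1:Add1,r2:2,r3:18,r4:1,r5:9
c8: CDB Add2=11; issue ADD r1<-Add2 | r0:8,r1:Add2,r2:2,r3:18,r4:1,r5:9
c9: issue MUL r2<-Mul1 | r0:8,r1:Add2,r2:Mul1,r3:18,r4:1,r5:9
c10: issue MUL r0<-Mul2 | r0:Mul2,r1:Add2,r2:Mul1,r3:18,r4:1,r5:9
c11: CDB Add2=20; stall | r0:Mul2,r1:20,r2:Mul1,r3:18,r4:1,r5:9
c12: CDB Add3=15; stall | r0:Mul2,r1:20,r2:Mul1,r3:18,r4:1,r5:9
c13: stall | r0:Mul2,r1:20,r2:Mul1,r3:18,r4:1,r5:9
c14: stall | r0:Mul2,r1:20,r2:Mul1,r3:18,r4:1,r5:9
c15: CDB Add1=23; stall | r0:Mul2,r1:20,r2:Mul1,r3:18,r4:1,r5:9
c16: CDB Mul1=360; issue MUL r4<-Mul1 | r0:Mul2,r1:20,r2:360,r3:18,r4:Mul1,r5:9
c17: CDB Mul2=162 | r0:162,r1:20,r2:360,r3:18,r4:Mul1,r5:9
c18: - | r0:162,r1:20,r2:360,r3:18,r4:Mul1,r5:9
c19: - | r0:162,r1:20,r2:360,r3:18,r4:Mul1,r5:9
c20: - | r0:162,r1:20,r2:360,r3:18,r4:Mul1,r5:9
c21: - | r0:162,r1:20,r2:360,r3:18,r4:Mul1,r5:9
c22: CDB Mul1=3240 | r0:162,r1:20,r2:360,r3:18,r4:3240,r5:9

STATUS = VALUE 3240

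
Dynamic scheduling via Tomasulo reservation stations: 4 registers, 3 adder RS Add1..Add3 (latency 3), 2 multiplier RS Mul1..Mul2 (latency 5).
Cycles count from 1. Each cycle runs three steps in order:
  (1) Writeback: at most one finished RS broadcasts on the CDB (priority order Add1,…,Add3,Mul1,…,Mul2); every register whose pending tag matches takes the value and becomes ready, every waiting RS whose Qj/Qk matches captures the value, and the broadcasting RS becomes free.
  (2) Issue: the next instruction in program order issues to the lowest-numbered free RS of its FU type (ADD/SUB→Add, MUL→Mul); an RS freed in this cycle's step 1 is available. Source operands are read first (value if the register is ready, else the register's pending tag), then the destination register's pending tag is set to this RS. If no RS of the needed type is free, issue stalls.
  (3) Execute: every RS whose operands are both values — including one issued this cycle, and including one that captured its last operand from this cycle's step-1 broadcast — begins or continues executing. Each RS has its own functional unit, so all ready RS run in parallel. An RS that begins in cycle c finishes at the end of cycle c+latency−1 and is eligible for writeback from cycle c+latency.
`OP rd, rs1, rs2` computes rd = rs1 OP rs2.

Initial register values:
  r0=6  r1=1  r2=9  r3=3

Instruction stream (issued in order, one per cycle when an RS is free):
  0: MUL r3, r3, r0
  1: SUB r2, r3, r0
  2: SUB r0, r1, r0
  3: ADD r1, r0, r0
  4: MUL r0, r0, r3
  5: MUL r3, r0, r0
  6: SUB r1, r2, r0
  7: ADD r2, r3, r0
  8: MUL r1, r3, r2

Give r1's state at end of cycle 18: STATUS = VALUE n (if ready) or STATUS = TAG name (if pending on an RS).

  c1: issue MUL r3<-Mul1  regs: r0:6,r1:1,r2:9,r3:Mul1
  c2: issue SUB r2<-Add1  regs: r0:6,r1:1,r2:Add1,r3:Mul1
  c3: issue SUB r0<-Add2  regs: r0:Add2,r1:1,r2:Add1,r3:Mul1
  c4: issue ADD r1<-Add3  regs: r0:Add2,r1:Add3,r2:Add1,r3:Mul1
  c5: issue MUL r0<-Mul2  regs: r0:Mul2,r1:Add3,r2:Add1,r3:Mul1
  c6: CDB Add2=-5; stall  regs: r0:Mul2,r1:Add3,r2:Add1,r3:Mul1
  c7: CDB Mul1=18; issue MUL r3<-Mul1  regs: r0:Mul2,r1:Add3,r2:Add1,r3:Mul1
  c8: issue SUB r1<-Add2  regs: r0:Mul2,r1:Add2,r2:Add1,r3:Mul1
  c9: CDB Add3=-10; issue ADD r2<-Add3  regs: r0:Mul2,r1:Add2,r2:Add3,r3:Mul1
  c10: CDB Add1=12; stall  regs: r0:Mul2,r1:Add2,r2:Add3,r3:Mul1
  c11: stall  regs: r0:Mul2,r1:Add2,r2:Add3,r3:Mul1
  c12: CDB Mul2=-90; issue MUL r1<-Mul2  regs: r0:-90,r1:Mul2,r2:Add3,r3:Mul1
  c13: -  regs: r0:-90,r1:Mul2,r2:Add3,r3:Mul1
  c14: -  regs: r0:-90,r1:Mul2,r2:Add3,r3:Mul1
  c15: CDB Add2=102  regs: r0:-90,r1:Mul2,r2:Add3,r3:Mul1
  c16: -  regs: r0:-90,r1:Mul2,r2:Add3,r3:Mul1
  c17: CDB Mul1=8100  regs: r0:-90,r1:Mul2,r2:Add3,r3:8100
  c18: -  regs: r0:-90,r1:Mul2,r2:Add3,r3:8100

STATUS = TAG Mul2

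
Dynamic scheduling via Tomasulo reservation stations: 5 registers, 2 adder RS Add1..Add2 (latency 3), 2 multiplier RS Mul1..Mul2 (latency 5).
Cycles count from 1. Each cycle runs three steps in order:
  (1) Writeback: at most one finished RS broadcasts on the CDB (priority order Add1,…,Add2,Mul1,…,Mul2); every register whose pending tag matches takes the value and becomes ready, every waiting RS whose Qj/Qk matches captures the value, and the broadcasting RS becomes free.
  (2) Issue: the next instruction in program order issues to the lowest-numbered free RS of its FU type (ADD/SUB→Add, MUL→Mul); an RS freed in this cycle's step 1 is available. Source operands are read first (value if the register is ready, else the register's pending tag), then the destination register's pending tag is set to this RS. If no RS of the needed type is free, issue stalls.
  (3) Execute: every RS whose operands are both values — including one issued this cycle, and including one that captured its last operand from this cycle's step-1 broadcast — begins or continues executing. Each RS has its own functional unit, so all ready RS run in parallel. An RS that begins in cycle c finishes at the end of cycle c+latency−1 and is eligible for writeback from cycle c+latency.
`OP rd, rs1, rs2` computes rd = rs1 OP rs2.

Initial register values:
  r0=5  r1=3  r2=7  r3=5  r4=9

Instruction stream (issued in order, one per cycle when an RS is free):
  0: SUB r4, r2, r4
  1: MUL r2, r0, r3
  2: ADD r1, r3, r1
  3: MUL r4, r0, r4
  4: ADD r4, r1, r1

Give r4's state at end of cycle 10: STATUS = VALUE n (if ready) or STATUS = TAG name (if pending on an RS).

  c1: issue SUB r4<-Add1  regs: r0:5,r1:3,r2:7,r3:5,r4:Add1
  c2: issue MUL r2<-Mul1  regs: r0:5,r1:3,r2:Mul1,r3:5,r4:Add1
  c3: issue ADD r1<-Add2  regs: r0:5,r1:Add2,r2:Mul1,r3:5,r4:Add1
  c4: CDB Add1=-2; issue MUL r4<-Mul2  regs: r0:5,r1:Add2,r2:Mul1,r3:5,r4:Mul2
  c5: issue ADD r4<-Add1  regs: r0:5,r1:Add2,r2:Mul1,r3:5,r4:Add1
  c6: CDB Add2=8  regs: r0:5,r1:8,r2:Mul1,r3:5,r4:Add1
  c7: CDB Mul1=25  regs: r0:5,r1:8,r2:25,r3:5,r4:Add1
  c8: -  regs: r0:5,r1:8,r2:25,r3:5,r4:Add1
  c9: CDB Add1=16  regs: r0:5,r1:8,r2:25,r3:5,r4:16
  c10: CDB Mul2=-10  regs: r0:5,r1:8,r2:25,r3:5,r4:16

STATUS = VALUE 16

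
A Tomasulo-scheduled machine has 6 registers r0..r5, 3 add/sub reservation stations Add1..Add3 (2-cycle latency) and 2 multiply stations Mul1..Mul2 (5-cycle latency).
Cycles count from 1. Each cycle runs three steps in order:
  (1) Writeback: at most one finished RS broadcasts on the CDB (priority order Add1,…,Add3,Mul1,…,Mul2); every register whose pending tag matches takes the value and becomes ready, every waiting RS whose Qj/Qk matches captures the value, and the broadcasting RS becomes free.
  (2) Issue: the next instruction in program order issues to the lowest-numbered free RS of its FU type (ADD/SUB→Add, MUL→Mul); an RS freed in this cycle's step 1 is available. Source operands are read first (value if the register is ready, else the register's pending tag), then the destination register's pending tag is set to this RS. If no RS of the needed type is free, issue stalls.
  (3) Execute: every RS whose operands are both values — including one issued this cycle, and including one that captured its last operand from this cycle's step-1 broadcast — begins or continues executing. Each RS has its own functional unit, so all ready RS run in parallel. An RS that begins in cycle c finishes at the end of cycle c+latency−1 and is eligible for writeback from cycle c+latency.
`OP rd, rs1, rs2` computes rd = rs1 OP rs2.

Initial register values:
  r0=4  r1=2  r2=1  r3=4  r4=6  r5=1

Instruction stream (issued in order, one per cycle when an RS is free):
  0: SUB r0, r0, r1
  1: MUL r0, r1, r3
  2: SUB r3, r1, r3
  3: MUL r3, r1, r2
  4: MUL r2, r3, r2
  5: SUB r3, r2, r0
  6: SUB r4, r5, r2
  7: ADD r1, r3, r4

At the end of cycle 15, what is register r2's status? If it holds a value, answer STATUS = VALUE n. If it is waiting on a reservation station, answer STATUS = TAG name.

STATUS = VALUE 2

c1: issue SUB r0<-Add1 | r0:Add1,r1:2,r2:1,r3:4,r4:6,r5:1
c2: issue MUL r0<-Mul1 | r0:Mul1,r1:2,r2:1,r3:4,r4:6,r5:1
c3: CDB Add1=2; issue SUB r3<-Add1 | r0:Mul1,r1:2,r2:1,r3:Add1,r4:6,r5:1
c4: issue MUL r3<-Mul2 | r0:Mul1,r1:2,r2:1,r3:Mul2,r4:6,r5:1
c5: CDB Add1=-2; stall | r0:Mul1,r1:2,r2:1,r3:Mul2,r4:6,r5:1
c6: stall | r0:Mul1,r1:2,r2:1,r3:Mul2,r4:6,r5:1
c7: CDB Mul1=8; issue MUL r2<-Mul1 | r0:8,r1:2,r2:Mul1,r3:Mul2,r4:6,r5:1
c8: issue SUB r3<-Add1 | r0:8,r1:2,r2:Mul1,r3:Add1,r4:6,r5:1
c9: CDB Mul2=2; issue SUB r4<-Add2 | r0:8,r1:2,r2:Mul1,r3:Add1,r4:Add2,r5:1
c10: issue ADD r1<-Add3 | r0:8,r1:Add3,r2:Mul1,r3:Add1,r4:Add2,r5:1
c11: - | r0:8,r1:Add3,r2:Mul1,r3:Add1,r4:Add2,r5:1
c12: - | r0:8,r1:Add3,r2:Mul1,r3:Add1,r4:Add2,r5:1
c13: - | r0:8,r1:Add3,r2:Mul1,r3:Add1,r4:Add2,r5:1
c14: CDB Mul1=2 | r0:8,r1:Add3,r2:2,r3:Add1,r4:Add2,r5:1
c15: - | r0:8,r1:Add3,r2:2,r3:Add1,r4:Add2,r5:1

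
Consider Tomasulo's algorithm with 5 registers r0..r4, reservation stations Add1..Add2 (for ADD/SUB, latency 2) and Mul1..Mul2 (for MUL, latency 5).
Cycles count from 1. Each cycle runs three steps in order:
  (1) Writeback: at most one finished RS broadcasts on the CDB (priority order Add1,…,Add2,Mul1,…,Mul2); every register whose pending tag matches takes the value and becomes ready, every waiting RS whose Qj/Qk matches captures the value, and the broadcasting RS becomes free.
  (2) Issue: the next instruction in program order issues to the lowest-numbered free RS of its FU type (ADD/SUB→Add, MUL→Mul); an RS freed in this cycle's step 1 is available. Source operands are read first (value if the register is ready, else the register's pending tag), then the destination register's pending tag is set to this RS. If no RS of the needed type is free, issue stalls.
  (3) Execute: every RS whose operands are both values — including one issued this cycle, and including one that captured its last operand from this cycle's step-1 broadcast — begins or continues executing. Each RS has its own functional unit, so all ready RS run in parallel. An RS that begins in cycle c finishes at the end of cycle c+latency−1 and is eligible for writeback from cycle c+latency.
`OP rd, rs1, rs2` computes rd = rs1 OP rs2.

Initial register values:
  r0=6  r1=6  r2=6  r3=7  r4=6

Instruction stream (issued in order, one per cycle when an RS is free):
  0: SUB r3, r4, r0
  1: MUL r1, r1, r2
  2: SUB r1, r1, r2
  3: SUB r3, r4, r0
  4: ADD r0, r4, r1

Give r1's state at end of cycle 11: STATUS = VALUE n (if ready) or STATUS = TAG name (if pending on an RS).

  c1: issue SUB r3<-Add1  regs: r0:6,r1:6,r2:6,r3:Add1,r4:6
  c2: issue MUL r1<-Mul1  regs: r0:6,r1:Mul1,r2:6,r3:Add1,r4:6
  c3: CDB Add1=0; issue SUB r1<-Add1  regs: r0:6,r1:Add1,r2:6,r3:0,r4:6
  c4: issue SUB r3<-Add2  regs: r0:6,r1:Add1,r2:6,r3:Add2,r4:6
  c5: stall  regs: r0:6,r1:Add1,r2:6,r3:Add2,r4:6
  c6: CDB Add2=0; issue ADD r0<-Add2  regs: r0:Add2,r1:Add1,r2:6,r3:0,r4:6
  c7: CDB Mul1=36  regs: r0:Add2,r1:Add1,r2:6,r3:0,r4:6
  c8: -  regs: r0:Add2,r1:Add1,r2:6,r3:0,r4:6
  c9: CDB Add1=30  regs: r0:Add2,r1:30,r2:6,r3:0,r4:6
  c10: -  regs: r0:Add2,r1:30,r2:6,r3:0,r4:6
  c11: CDB Add2=36  regs: r0:36,r1:30,r2:6,r3:0,r4:6

STATUS = VALUE 30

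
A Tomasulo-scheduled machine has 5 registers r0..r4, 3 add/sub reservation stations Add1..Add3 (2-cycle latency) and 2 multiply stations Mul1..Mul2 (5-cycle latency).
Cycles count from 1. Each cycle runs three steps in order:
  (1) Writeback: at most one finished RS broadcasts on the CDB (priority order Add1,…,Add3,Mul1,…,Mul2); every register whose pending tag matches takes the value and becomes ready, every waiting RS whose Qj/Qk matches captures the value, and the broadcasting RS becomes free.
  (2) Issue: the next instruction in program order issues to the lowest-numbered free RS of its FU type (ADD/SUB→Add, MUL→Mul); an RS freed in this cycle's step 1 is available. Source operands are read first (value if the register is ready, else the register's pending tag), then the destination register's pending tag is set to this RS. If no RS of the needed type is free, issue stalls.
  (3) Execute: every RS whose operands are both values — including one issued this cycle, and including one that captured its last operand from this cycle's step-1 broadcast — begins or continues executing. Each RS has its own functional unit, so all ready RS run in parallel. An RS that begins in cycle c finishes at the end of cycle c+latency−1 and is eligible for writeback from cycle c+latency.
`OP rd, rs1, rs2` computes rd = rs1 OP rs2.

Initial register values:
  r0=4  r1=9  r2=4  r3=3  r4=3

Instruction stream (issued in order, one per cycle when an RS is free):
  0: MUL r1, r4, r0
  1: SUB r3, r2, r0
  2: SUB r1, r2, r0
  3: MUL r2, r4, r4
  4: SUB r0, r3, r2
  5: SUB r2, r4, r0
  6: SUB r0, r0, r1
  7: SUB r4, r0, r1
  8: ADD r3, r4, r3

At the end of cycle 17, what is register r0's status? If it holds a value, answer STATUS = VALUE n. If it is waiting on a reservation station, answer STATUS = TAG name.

STATUS = VALUE -9

  c1: issue MUL r1<-Mul1  regs: r0:4,r1:Mul1,r2:4,r3:3,r4:3
  c2: issue SUB r3<-Add1  regs: r0:4,r1:Mul1,r2:4,r3:Add1,r4:3
  c3: issue SUB r1<-Add2  regs: r0:4,r1:Add2,r2:4,r3:Add1,r4:3
  c4: CDB Add1=0; issue MUL r2<-Mul2  regs: r0:4,r1:Add2,r2:Mul2,r3:0,r4:3
  c5: CDB Add2=0; issue SUB r0<-Add1  regs: r0:Add1,r1:0,r2:Mul2,r3:0,r4:3
  c6: CDB Mul1=12; issue SUB r2<-Add2  regs: r0:Add1,r1:0,r2:Add2,r3:0,r4:3
  c7: issue SUB r0<-Add3  regs: r0:Add3,r1:0,r2:Add2,r3:0,r4:3
  c8: stall  regs: r0:Add3,r1:0,r2:Add2,r3:0,r4:3
  c9: CDB Mul2=9; stall  regs: r0:Add3,r1:0,r2:Add2,r3:0,r4:3
  c10: stall  regs: r0:Add3,r1:0,r2:Add2,r3:0,r4:3
  c11: CDB Add1=-9; issue SUB r4<-Add1  regs: r0:Add3,r1:0,r2:Add2,r3:0,r4:Add1
  c12: stall  regs: r0:Add3,r1:0,r2:Add2,r3:0,r4:Add1
  c13: CDB Add2=12; issue ADD r3<-Add2  regs: r0:Add3,r1:0,r2:12,r3:Add2,r4:Add1
  c14: CDB Add3=-9  regs: r0:-9,r1:0,r2:12,r3:Add2,r4:Add1
  c15: -  regs: r0:-9,r1:0,r2:12,r3:Add2,r4:Add1
  c16: CDB Add1=-9  regs: r0:-9,r1:0,r2:12,r3:Add2,r4:-9
  c17: -  regs: r0:-9,r1:0,r2:12,r3:Add2,r4:-9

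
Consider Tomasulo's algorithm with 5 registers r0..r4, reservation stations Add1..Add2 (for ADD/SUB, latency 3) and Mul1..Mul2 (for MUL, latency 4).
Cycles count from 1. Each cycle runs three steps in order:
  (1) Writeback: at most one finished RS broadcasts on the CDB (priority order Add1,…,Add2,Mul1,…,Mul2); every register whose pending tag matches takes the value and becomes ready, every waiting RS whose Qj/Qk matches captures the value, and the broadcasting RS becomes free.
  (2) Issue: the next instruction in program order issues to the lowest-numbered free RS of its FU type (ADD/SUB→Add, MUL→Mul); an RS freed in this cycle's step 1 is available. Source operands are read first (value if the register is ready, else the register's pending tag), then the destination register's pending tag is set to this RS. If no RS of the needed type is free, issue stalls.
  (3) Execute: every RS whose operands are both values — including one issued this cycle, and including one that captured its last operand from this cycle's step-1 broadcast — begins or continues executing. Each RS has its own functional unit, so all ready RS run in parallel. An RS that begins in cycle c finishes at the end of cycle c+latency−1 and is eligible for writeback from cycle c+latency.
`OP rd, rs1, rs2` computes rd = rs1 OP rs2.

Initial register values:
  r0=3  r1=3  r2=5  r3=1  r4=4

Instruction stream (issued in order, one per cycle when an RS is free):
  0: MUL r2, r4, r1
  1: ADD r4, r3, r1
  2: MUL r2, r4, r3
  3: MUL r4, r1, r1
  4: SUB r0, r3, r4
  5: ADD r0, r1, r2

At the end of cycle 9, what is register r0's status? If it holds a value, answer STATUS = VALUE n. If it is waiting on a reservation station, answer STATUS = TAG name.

c1: issue MUL r2<-Mul1 | r0:3,r1:3,r2:Mul1,r3:1,r4:4
c2: issue ADD r4<-Add1 | r0:3,r1:3,r2:Mul1,r3:1,r4:Add1
c3: issue MUL r2<-Mul2 | r0:3,r1:3,r2:Mul2,r3:1,r4:Add1
c4: stall | r0:3,r1:3,r2:Mul2,r3:1,r4:Add1
c5: CDB Add1=4; stall | r0:3,r1:3,r2:Mul2,r3:1,r4:4
c6: CDB Mul1=12; issue MUL r4<-Mul1 | r0:3,r1:3,r2:Mul2,r3:1,r4:Mul1
c7: issue SUB r0<-Add1 | r0:Add1,r1:3,r2:Mul2,r3:1,r4:Mul1
c8: issue ADD r0<-Add2 | r0:Add2,r1:3,r2:Mul2,r3:1,r4:Mul1
c9: CDB Mul2=4 | r0:Add2,r1:3,r2:4,r3:1,r4:Mul1

STATUS = TAG Add2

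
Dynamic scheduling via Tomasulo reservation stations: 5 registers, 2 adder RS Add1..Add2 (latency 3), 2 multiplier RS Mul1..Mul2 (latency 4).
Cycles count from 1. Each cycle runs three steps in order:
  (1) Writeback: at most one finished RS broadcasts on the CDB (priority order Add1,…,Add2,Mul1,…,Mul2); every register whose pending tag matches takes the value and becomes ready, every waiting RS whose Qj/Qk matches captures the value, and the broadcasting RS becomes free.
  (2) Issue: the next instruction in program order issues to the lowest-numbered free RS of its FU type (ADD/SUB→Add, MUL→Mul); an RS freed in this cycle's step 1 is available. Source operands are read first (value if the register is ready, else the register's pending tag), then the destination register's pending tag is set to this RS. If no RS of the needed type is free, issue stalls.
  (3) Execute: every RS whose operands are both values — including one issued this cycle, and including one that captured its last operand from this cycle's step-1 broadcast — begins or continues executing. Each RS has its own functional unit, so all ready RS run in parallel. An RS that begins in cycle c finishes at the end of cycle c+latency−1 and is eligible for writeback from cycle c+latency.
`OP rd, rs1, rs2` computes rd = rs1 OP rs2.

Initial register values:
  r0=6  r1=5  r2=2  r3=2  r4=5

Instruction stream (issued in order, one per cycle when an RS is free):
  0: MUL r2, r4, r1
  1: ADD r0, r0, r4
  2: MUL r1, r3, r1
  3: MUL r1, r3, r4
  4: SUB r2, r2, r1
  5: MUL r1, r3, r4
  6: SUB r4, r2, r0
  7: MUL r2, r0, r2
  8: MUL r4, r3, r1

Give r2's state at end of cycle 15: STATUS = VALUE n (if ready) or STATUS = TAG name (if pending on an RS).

STATUS = TAG Mul1

cycle 1: issue MUL r2<-Mul1 // r0:6,r1:5,r2:Mul1,r3:2,r4:5
cycle 2: issue ADD r0<-Add1 // r0:Add1,r1:5,r2:Mul1,r3:2,r4:5
cycle 3: issue MUL r1<-Mul2 // r0:Add1,r1:Mul2,r2:Mul1,r3:2,r4:5
cycle 4: stall // r0:Add1,r1:Mul2,r2:Mul1,r3:2,r4:5
cycle 5: CDB Add1=11; stall // r0:11,r1:Mul2,r2:Mul1,r3:2,r4:5
cycle 6: CDB Mul1=25; issue MUL r1<-Mul1 // r0:11,r1:Mul1,r2:25,r3:2,r4:5
cycle 7: CDB Mul2=10; issue SUB r2<-Add1 // r0:11,r1:Mul1,r2:Add1,r3:2,r4:5
cycle 8: issue MUL r1<-Mul2 // r0:11,r1:Mul2,r2:Add1,r3:2,r4:5
cycle 9: issue SUB r4<-Add2 // r0:11,r1:Mul2,r2:Add1,r3:2,r4:Add2
cycle 10: CDB Mul1=10; issue MUL r2<-Mul1 // r0:11,r1:Mul2,r2:Mul1,r3:2,r4:Add2
cycle 11: stall // r0:11,r1:Mul2,r2:Mul1,r3:2,r4:Add2
cycle 12: CDB Mul2=10; issue MUL r4<-Mul2 // r0:11,r1:10,r2:Mul1,r3:2,r4:Mul2
cycle 13: CDB Add1=15 // r0:11,r1:10,r2:Mul1,r3:2,r4:Mul2
cycle 14: - // r0:11,r1:10,r2:Mul1,r3:2,r4:Mul2
cycle 15: - // r0:11,r1:10,r2:Mul1,r3:2,r4:Mul2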